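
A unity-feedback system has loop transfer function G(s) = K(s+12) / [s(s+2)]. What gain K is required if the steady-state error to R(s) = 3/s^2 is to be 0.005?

G(s) has one factor of s in the denominator, so the system is type 1.
K_v = lim_{s→0} s·G(s) = K·12 / (2) = 6·K.
e_ss = 3/K_v = 0.005 ⇒ K_v = 600 ⇒ K = 600/6 = 100.

100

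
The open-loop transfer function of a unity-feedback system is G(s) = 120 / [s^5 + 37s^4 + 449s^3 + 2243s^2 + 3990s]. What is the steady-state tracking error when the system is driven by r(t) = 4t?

Factoring s from the denominator leaves a polynomial with constant term 3990, so the system is type 1.
K_v = lim_{s→0} s·G(s) = 120 / 3990 = 4/133.
e_ss = 4/K_v = 4/(4/133) = 133.

133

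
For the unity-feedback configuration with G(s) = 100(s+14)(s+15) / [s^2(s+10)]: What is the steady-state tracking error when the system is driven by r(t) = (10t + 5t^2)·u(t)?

G(s) has two factors of s in the denominator, so the system is type 2. Taking each input component in turn:
  • 10t: tracked with zero error.
  • 5t^2: e_ss = 10/K_a with K_a=2100 → 1/210.
Total e_ss = 1/210.

1/210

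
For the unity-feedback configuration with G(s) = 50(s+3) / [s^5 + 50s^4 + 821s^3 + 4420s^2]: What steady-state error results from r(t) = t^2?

Lowest-order denominator term is 4420s^2, so the open loop has 2 poles at the origin → type 2 system.
K_a = lim_{s→0} s^2·G(s) = 50·3 / 4420 = 15/442.
r(t) = t^2 gives R(s) = 2/s^3.
e_ss = 2/K_a = 2/(15/442) = 884/15.

884/15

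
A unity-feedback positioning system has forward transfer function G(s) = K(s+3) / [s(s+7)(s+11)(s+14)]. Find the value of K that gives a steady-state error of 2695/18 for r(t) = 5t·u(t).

One free integrator in G(s): this is a type 1 system.
K_v = lim_{s→0} s·G(s) = K·3 / (7·11·14) = (3/1078)·K.
e_ss = 5/K_v = 2695/18 ⇒ K_v = 18/539 ⇒ K = (18/539)/(3/1078) = 12.

12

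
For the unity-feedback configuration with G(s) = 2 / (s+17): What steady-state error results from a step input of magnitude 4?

System type = 0 (no poles at s=0).
K_p = lim_{s→0} G(s) = 2 / (17) = 2/17.
e_ss = 4/(1 + K_p) = 4/(19/17) = 68/19.

68/19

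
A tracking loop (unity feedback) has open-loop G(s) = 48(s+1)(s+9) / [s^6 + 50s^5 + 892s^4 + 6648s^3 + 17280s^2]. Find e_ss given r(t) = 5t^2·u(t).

The denominator has no term below 17280s^2 — 2 poles at s=0, type 2.
K_a = lim_{s→0} s^2·G(s) = 48·1·9 / 17280 = 0.025.
r(t) = 5t^2 gives R(s) = 10/s^3.
e_ss = 10/K_a = 10/0.025 = 400.

400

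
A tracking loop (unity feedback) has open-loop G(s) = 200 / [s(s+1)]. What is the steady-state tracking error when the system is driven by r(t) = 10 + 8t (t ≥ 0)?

0.04

System type = 1 (one pole at s=0). Treating each term separately:
  • 10: tracked with zero error.
  • 8t: e_ss = 8/K_v with K_v=200 → 0.04.
Total e_ss = 0.04.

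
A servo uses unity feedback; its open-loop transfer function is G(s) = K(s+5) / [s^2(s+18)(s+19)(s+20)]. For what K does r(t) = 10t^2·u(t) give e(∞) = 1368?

G(s) has two factors of s in the denominator, so the system is type 2.
K_a = lim_{s→0} s^2·G(s) = K·5 / (18·19·20) = (1/1368)·K.
e_ss = 20/K_a = 1368 ⇒ K_a = 5/342 ⇒ K = (5/342)/(1/1368) = 20.

20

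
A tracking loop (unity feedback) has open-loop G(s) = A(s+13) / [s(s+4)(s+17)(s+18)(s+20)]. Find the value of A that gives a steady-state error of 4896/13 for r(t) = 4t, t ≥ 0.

The open loop has one pole at the origin → type 1 system.
K_v = lim_{s→0} s·G(s) = A·13 / (4·17·18·20) = (13/24480)·A.
e_ss = 4/K_v = 4896/13 ⇒ K_v = 13/1224 ⇒ A = (13/1224)/(13/24480) = 20.

20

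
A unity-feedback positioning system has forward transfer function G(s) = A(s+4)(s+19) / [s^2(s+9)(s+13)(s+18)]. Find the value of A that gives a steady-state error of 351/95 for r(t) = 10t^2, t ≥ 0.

G(s) has two factors of s in the denominator, so the system is type 2.
K_a = lim_{s→0} s^2·G(s) = A·4·19 / (9·13·18) = (38/1053)·A.
e_ss = 20/K_a = 351/95 ⇒ K_a = 1900/351 ⇒ A = (1900/351)/(38/1053) = 150.

150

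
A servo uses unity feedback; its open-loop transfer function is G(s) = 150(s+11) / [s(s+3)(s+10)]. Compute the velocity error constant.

55

One free integrator in G(s): this is a type 1 system.
K_v = lim_{s→0} s·G(s) = 150·11 / (3·10) = 55.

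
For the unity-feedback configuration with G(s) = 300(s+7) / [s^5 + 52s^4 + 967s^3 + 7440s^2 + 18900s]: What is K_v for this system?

Factoring s from the denominator leaves a polynomial with constant term 18900, so the system is type 1.
K_v = lim_{s→0} s·G(s) = 300·7 / 18900 = 1/9.

1/9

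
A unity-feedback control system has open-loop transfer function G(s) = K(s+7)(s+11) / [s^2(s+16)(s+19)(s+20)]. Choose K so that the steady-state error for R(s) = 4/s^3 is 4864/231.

15

The open loop has two poles at the origin → type 2 system.
K_a = lim_{s→0} s^2·G(s) = K·7·11 / (16·19·20) = (77/6080)·K.
e_ss = 4/K_a = 4864/231 ⇒ K_a = 231/1216 ⇒ K = (231/1216)/(77/6080) = 15.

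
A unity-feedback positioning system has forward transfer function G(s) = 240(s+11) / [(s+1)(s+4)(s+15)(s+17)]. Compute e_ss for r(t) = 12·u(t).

The open loop has no poles at the origin → type 0 system.
K_p = lim_{s→0} G(s) = 240·11 / (1·4·15·17) = 44/17.
e_ss = 12/(1 + K_p) = 12/(61/17) = 204/61.

204/61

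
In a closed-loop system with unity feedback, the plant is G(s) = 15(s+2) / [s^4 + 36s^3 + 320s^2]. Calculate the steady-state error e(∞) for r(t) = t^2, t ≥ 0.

64/3

The denominator has no term below 320s^2 — 2 poles at s=0, type 2.
K_a = lim_{s→0} s^2·G(s) = 15·2 / 320 = 3/32.
r(t) = t^2 gives R(s) = 2/s^3.
e_ss = 2/K_a = 2/(3/32) = 64/3.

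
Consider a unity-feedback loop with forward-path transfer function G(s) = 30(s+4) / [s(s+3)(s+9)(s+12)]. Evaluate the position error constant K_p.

infinity

K_p = lim_{s→0} G(s); with 1 pole at the origin the limit diverges, so K_p = ∞.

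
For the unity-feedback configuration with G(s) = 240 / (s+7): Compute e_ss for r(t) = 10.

The open loop has no poles at the origin → type 0 system.
K_p = lim_{s→0} G(s) = 240 / (7) = 240/7.
e_ss = 10/(1 + K_p) = 10/(247/7) = 70/247.

70/247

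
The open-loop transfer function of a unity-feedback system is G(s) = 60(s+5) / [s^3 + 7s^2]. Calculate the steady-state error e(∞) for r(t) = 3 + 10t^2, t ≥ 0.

7/15

Factoring s^2 from the denominator leaves a polynomial with constant term 7, so the system is type 2. Taking each input component in turn:
  • 3: tracked with zero error.
  • 10t^2: e_ss = 20/K_a with K_a=300/7 → 7/15.
Total e_ss = 7/15.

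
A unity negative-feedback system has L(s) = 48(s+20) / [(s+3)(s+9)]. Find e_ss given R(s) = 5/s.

45/329

System type = 0 (no poles at s=0).
K_p = lim_{s→0} L(s) = 48·20 / (3·9) = 320/9.
e_ss = 5/(1 + K_p) = 5/(329/9) = 45/329.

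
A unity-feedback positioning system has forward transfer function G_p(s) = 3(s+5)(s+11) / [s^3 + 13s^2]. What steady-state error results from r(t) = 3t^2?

26/55

The denominator has no term below 13s^2 — 2 poles at s=0, type 2.
K_a = lim_{s→0} s^2·G_p(s) = 3·5·11 / 13 = 165/13.
r(t) = 3t^2 gives R(s) = 6/s^3.
e_ss = 6/K_a = 6/(165/13) = 26/55.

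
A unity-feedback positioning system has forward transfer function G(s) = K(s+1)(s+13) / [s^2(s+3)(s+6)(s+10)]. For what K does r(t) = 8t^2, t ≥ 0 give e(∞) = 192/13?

15

The open loop has two poles at the origin → type 2 system.
K_a = lim_{s→0} s^2·G(s) = K·1·13 / (3·6·10) = (13/180)·K.
e_ss = 16/K_a = 192/13 ⇒ K_a = 13/12 ⇒ K = (13/12)/(13/180) = 15.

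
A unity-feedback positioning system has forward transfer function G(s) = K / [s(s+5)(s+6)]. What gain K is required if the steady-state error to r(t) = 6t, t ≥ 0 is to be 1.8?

G(s) has one factor of s in the denominator, so the system is type 1.
K_v = lim_{s→0} s·G(s) = K / (5·6) = (1/30)·K.
e_ss = 6/K_v = 1.8 ⇒ K_v = 10/3 ⇒ K = (10/3)/(1/30) = 100.

100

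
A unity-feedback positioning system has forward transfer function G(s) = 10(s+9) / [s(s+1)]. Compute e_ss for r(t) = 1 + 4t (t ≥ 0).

G(s) has one factor of s in the denominator, so the system is type 1. Treating each term separately:
  • 1: tracked with zero error.
  • 4t: e_ss = 4/K_v with K_v=90 → 2/45.
Total e_ss = 2/45.

2/45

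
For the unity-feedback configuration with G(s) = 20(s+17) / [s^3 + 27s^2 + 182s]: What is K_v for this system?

170/91

Factoring s from the denominator leaves a polynomial with constant term 182, so the system is type 1.
K_v = lim_{s→0} s·G(s) = 20·17 / 182 = 170/91.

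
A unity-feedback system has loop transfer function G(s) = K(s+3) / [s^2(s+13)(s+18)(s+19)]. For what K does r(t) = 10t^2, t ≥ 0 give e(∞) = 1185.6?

Two free integrators in G(s): this is a type 2 system.
K_a = lim_{s→0} s^2·G(s) = K·3 / (13·18·19) = (1/1482)·K.
e_ss = 20/K_a = 1185.6 ⇒ K_a = 25/1482 ⇒ K = (25/1482)/(1/1482) = 25.

25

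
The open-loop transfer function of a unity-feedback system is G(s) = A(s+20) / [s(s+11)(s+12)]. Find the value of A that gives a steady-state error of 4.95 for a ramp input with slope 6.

The open loop has one pole at the origin → type 1 system.
K_v = lim_{s→0} s·G(s) = A·20 / (11·12) = (5/33)·A.
e_ss = 6/K_v = 4.95 ⇒ K_v = 40/33 ⇒ A = (40/33)/(5/33) = 8.

8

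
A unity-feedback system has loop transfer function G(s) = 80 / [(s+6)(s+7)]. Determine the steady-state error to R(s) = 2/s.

No free integrators in G(s): this is a type 0 system.
K_p = lim_{s→0} G(s) = 80 / (6·7) = 40/21.
e_ss = 2/(1 + K_p) = 2/(61/21) = 42/61.

42/61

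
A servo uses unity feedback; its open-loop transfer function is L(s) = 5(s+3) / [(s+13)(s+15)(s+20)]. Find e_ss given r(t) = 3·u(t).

No free integrators in L(s): this is a type 0 system.
K_p = lim_{s→0} L(s) = 5·3 / (13·15·20) = 1/260.
e_ss = 3/(1 + K_p) = 3/(261/260) = 260/87.

260/87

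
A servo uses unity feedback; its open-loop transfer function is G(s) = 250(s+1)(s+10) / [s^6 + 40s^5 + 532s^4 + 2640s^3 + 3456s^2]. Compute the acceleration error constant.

Factoring s^2 from the denominator leaves a polynomial with constant term 3456, so the system is type 2.
K_a = lim_{s→0} s^2·G(s) = 250·1·10 / 3456 = 625/864.

625/864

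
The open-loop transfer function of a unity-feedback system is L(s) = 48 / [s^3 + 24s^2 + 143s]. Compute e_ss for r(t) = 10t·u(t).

Factoring s from the denominator leaves a polynomial with constant term 143, so the system is type 1.
K_v = lim_{s→0} s·L(s) = 48 / 143 = 48/143.
e_ss = 10/K_v = 10/(48/143) = 715/24.

715/24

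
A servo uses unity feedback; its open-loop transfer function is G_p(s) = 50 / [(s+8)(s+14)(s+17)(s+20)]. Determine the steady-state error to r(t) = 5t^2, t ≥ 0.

The open loop has no poles at the origin → type 0 system.
For a type-0 system K_a = 0, so e_ss to a parabolic input is unbounded.

infinity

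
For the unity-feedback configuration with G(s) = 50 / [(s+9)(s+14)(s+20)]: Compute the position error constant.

5/252

G(s) has no factors of s in the denominator, so the system is type 0.
K_p = lim_{s→0} G(s) = 50 / (9·14·20) = 5/252.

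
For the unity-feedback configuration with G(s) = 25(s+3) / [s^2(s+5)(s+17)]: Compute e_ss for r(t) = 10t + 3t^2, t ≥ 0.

Two free integrators in G(s): this is a type 2 system. Treating each term separately:
  • 10t: tracked with zero error.
  • 3t^2: e_ss = 6/K_a with K_a=15/17 → 6.8.
Total e_ss = 6.8.

6.8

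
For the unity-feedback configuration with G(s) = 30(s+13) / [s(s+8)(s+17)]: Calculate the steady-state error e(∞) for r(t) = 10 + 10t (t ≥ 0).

System type = 1 (one pole at s=0). Treating each term separately:
  • 10: tracked with zero error.
  • 10t: e_ss = 10/K_v with K_v=195/68 → 136/39.
Total e_ss = 136/39.

136/39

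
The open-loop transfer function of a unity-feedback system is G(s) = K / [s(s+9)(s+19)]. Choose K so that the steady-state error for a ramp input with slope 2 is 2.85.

The open loop has one pole at the origin → type 1 system.
K_v = lim_{s→0} s·G(s) = K / (9·19) = (1/171)·K.
e_ss = 2/K_v = 2.85 ⇒ K_v = 40/57 ⇒ K = (40/57)/(1/171) = 120.

120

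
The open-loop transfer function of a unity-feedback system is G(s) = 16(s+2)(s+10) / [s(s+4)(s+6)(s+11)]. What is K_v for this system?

One free integrator in G(s): this is a type 1 system.
K_v = lim_{s→0} s·G(s) = 16·2·10 / (4·6·11) = 40/33.

40/33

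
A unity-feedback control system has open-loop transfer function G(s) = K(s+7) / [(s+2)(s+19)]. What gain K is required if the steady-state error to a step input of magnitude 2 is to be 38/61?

12

The open loop has no poles at the origin → type 0 system.
K_p = lim_{s→0} G(s) = K·7 / (2·19) = (7/38)·K.
e_ss = 2/(1 + K_p) = 38/61 ⇒ 1 + (7/38)·K = 61/19 ⇒ K = 12.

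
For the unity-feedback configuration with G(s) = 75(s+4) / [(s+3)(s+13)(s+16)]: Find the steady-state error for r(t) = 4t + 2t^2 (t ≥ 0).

infinity

G(s) has no factors of s in the denominator, so the system is type 0. By superposition:
  • 4t: a type-0 system cannot track it, e_ss → ∞.
  • 2t^2: a type-0 system cannot track it, e_ss → ∞.
The unbounded component dominates.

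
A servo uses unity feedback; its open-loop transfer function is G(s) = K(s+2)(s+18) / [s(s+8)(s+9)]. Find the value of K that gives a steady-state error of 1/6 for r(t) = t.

The open loop has one pole at the origin → type 1 system.
K_v = lim_{s→0} s·G(s) = K·2·18 / (8·9) = 0.5·K.
e_ss = 1/K_v = 1/6 ⇒ K_v = 6 ⇒ K = 6/0.5 = 12.

12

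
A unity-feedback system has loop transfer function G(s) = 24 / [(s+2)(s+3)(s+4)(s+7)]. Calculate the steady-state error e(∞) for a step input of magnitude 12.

No free integrators in G(s): this is a type 0 system.
K_p = lim_{s→0} G(s) = 24 / (2·3·4·7) = 1/7.
e_ss = 12/(1 + K_p) = 12/(8/7) = 10.5.

10.5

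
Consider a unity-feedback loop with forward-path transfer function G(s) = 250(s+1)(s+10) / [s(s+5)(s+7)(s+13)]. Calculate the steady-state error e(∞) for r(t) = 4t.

G(s) has one factor of s in the denominator, so the system is type 1.
K_v = lim_{s→0} s·G(s) = 250·1·10 / (5·7·13) = 500/91.
e_ss = 4/K_v = 4/(500/91) = 0.728.

0.728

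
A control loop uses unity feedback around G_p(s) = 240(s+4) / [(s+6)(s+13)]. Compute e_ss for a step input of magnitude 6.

78/173

The open loop has no poles at the origin → type 0 system.
K_p = lim_{s→0} G_p(s) = 240·4 / (6·13) = 160/13.
e_ss = 6/(1 + K_p) = 6/(173/13) = 78/173.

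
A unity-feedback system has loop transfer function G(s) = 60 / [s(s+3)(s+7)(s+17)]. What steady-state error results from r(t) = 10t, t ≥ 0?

G(s) has one factor of s in the denominator, so the system is type 1.
K_v = lim_{s→0} s·G(s) = 60 / (3·7·17) = 20/119.
e_ss = 10/K_v = 10/(20/119) = 59.5.

59.5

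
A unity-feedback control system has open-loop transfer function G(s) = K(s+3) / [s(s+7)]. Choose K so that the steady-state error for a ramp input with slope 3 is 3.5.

One free integrator in G(s): this is a type 1 system.
K_v = lim_{s→0} s·G(s) = K·3 / (7) = (3/7)·K.
e_ss = 3/K_v = 3.5 ⇒ K_v = 6/7 ⇒ K = (6/7)/(3/7) = 2.

2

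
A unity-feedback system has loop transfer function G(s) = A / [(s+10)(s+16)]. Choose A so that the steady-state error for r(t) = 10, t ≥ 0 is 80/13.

100

No free integrators in G(s): this is a type 0 system.
K_p = lim_{s→0} G(s) = A / (10·16) = (1/160)·A.
e_ss = 10/(1 + K_p) = 80/13 ⇒ 1 + (1/160)·A = 1.625 ⇒ A = 100.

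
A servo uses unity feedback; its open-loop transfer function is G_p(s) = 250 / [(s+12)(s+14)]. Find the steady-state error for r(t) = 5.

System type = 0 (no poles at s=0).
K_p = lim_{s→0} G_p(s) = 250 / (12·14) = 125/84.
e_ss = 5/(1 + K_p) = 5/(209/84) = 420/209.

420/209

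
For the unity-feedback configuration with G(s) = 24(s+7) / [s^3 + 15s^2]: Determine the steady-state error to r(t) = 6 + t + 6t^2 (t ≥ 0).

Factoring s^2 from the denominator leaves a polynomial with constant term 15, so the system is type 2. Treating each term separately:
  • 6: tracked with zero error.
  • t: tracked with zero error.
  • 6t^2: e_ss = 12/K_a with K_a=11.2 → 15/14.
Total e_ss = 15/14.

15/14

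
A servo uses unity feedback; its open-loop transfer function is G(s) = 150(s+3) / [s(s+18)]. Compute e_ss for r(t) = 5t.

0.2

System type = 1 (one pole at s=0).
K_v = lim_{s→0} s·G(s) = 150·3 / (18) = 25.
e_ss = 5/K_v = 5/25 = 0.2.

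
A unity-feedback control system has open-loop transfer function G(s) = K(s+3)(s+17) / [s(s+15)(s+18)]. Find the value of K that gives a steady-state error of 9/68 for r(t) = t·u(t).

40

G(s) has one factor of s in the denominator, so the system is type 1.
K_v = lim_{s→0} s·G(s) = K·3·17 / (15·18) = (17/90)·K.
e_ss = 1/K_v = 9/68 ⇒ K_v = 68/9 ⇒ K = (68/9)/(17/90) = 40.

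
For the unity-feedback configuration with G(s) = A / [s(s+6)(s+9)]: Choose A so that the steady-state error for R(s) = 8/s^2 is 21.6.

System type = 1 (one pole at s=0).
K_v = lim_{s→0} s·G(s) = A / (6·9) = (1/54)·A.
e_ss = 8/K_v = 21.6 ⇒ K_v = 10/27 ⇒ A = (10/27)/(1/54) = 20.

20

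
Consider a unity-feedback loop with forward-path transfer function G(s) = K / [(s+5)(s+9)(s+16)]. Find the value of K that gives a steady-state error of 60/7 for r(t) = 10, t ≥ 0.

120

System type = 0 (no poles at s=0).
K_p = lim_{s→0} G(s) = K / (5·9·16) = (1/720)·K.
e_ss = 10/(1 + K_p) = 60/7 ⇒ 1 + (1/720)·K = 7/6 ⇒ K = 120.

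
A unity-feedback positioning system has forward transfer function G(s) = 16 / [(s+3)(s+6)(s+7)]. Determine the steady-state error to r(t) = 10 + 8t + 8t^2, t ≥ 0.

infinity

No free integrators in G(s): this is a type 0 system. By superposition:
  • 10: e_ss = 10/(1+K_p) with K_p=8/63 → 630/71.
  • 8t: a type-0 system cannot track it, e_ss → ∞.
  • 8t^2: a type-0 system cannot track it, e_ss → ∞.
The unbounded component dominates.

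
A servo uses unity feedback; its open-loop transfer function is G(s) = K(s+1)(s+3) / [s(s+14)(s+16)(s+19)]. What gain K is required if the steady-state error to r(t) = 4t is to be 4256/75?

100

The open loop has one pole at the origin → type 1 system.
K_v = lim_{s→0} s·G(s) = K·1·3 / (14·16·19) = (3/4256)·K.
e_ss = 4/K_v = 4256/75 ⇒ K_v = 75/1064 ⇒ K = (75/1064)/(3/4256) = 100.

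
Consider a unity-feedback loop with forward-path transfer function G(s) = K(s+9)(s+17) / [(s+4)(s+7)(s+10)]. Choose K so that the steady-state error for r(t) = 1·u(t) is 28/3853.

250

G(s) has no factors of s in the denominator, so the system is type 0.
K_p = lim_{s→0} G(s) = K·9·17 / (4·7·10) = (153/280)·K.
e_ss = 1/(1 + K_p) = 28/3853 ⇒ 1 + (153/280)·K = 3853/28 ⇒ K = 250.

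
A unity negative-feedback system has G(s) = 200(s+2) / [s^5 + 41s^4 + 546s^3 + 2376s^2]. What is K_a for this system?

50/297

Factoring s^2 from the denominator leaves a polynomial with constant term 2376, so the system is type 2.
K_a = lim_{s→0} s^2·G(s) = 200·2 / 2376 = 50/297.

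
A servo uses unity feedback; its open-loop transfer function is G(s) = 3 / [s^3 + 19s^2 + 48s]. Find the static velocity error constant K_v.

Lowest-order denominator term is 48s, so the open loop has 1 pole at the origin → type 1 system.
K_v = lim_{s→0} s·G(s) = 3 / 48 = 0.0625.

0.0625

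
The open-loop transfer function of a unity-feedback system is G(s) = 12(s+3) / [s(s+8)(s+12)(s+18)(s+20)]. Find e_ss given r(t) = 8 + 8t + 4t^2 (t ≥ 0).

System type = 1 (one pole at s=0). Taking each input component in turn:
  • 8: tracked with zero error.
  • 8t: e_ss = 8/K_v with K_v=1/960 → 7680.
  • 4t^2: a type-1 system cannot track it, e_ss → ∞.
The unbounded component dominates.

infinity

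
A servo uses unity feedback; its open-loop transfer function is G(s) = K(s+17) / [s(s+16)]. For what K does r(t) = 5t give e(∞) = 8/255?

150

System type = 1 (one pole at s=0).
K_v = lim_{s→0} s·G(s) = K·17 / (16) = 1.0625·K.
e_ss = 5/K_v = 8/255 ⇒ K_v = 159.375 ⇒ K = 159.375/1.0625 = 150.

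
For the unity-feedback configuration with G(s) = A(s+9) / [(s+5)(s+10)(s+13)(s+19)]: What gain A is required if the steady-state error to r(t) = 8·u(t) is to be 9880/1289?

G(s) has no factors of s in the denominator, so the system is type 0.
K_p = lim_{s→0} G(s) = A·9 / (5·10·13·19) = (9/12350)·A.
e_ss = 8/(1 + K_p) = 9880/1289 ⇒ 1 + (9/12350)·A = 1289/1235 ⇒ A = 60.

60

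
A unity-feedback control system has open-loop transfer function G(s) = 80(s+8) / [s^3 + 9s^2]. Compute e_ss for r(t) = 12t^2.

0.3375

The denominator has no term below 9s^2 — 2 poles at s=0, type 2.
K_a = lim_{s→0} s^2·G(s) = 80·8 / 9 = 640/9.
r(t) = 12t^2 gives R(s) = 24/s^3.
e_ss = 24/K_a = 24/(640/9) = 0.3375.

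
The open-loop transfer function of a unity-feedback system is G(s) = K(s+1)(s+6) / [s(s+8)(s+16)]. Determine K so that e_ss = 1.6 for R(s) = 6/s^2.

80

The open loop has one pole at the origin → type 1 system.
K_v = lim_{s→0} s·G(s) = K·1·6 / (8·16) = (3/64)·K.
e_ss = 6/K_v = 1.6 ⇒ K_v = 3.75 ⇒ K = 3.75/(3/64) = 80.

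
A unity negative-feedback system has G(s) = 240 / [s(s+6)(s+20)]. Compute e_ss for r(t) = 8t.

4

One free integrator in G(s): this is a type 1 system.
K_v = lim_{s→0} s·G(s) = 240 / (6·20) = 2.
e_ss = 8/K_v = 8/2 = 4.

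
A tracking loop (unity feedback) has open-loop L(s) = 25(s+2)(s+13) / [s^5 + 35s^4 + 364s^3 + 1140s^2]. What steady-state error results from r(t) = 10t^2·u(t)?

456/13

Factoring s^2 from the denominator leaves a polynomial with constant term 1140, so the system is type 2.
K_a = lim_{s→0} s^2·L(s) = 25·2·13 / 1140 = 65/114.
r(t) = 10t^2 gives R(s) = 20/s^3.
e_ss = 20/K_a = 20/(65/114) = 456/13.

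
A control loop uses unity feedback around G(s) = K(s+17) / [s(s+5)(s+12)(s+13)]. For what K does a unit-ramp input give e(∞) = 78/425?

The open loop has one pole at the origin → type 1 system.
K_v = lim_{s→0} s·G(s) = K·17 / (5·12·13) = (17/780)·K.
e_ss = 1/K_v = 78/425 ⇒ K_v = 425/78 ⇒ K = (425/78)/(17/780) = 250.

250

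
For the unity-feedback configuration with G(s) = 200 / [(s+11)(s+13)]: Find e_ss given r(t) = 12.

1716/343

No free integrators in G(s): this is a type 0 system.
K_p = lim_{s→0} G(s) = 200 / (11·13) = 200/143.
e_ss = 12/(1 + K_p) = 12/(343/143) = 1716/343.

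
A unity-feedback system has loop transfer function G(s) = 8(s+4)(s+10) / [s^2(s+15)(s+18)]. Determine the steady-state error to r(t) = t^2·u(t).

G(s) has two factors of s in the denominator, so the system is type 2.
K_a = lim_{s→0} s^2·G(s) = 8·4·10 / (15·18) = 32/27.
r(t) = t^2 gives R(s) = 2/s^3.
e_ss = 2/K_a = 2/(32/27) = 1.6875.

1.6875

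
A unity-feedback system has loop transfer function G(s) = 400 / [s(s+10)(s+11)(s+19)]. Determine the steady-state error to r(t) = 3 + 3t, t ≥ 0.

15.675

G(s) has one factor of s in the denominator, so the system is type 1. Treating each term separately:
  • 3: tracked with zero error.
  • 3t: e_ss = 3/K_v with K_v=40/209 → 15.675.
Total e_ss = 15.675.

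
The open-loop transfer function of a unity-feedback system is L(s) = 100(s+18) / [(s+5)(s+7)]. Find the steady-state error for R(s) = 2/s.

14/367

L(s) has no factors of s in the denominator, so the system is type 0.
K_p = lim_{s→0} L(s) = 100·18 / (5·7) = 360/7.
e_ss = 2/(1 + K_p) = 2/(367/7) = 14/367.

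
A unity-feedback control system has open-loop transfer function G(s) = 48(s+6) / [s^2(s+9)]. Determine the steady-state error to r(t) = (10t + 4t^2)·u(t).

System type = 2 (two poles at s=0). Taking each input component in turn:
  • 10t: tracked with zero error.
  • 4t^2: e_ss = 8/K_a with K_a=32 → 0.25.
Total e_ss = 0.25.

0.25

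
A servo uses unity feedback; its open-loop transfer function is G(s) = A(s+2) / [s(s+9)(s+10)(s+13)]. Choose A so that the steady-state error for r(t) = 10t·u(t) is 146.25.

40

One free integrator in G(s): this is a type 1 system.
K_v = lim_{s→0} s·G(s) = A·2 / (9·10·13) = (1/585)·A.
e_ss = 10/K_v = 146.25 ⇒ K_v = 8/117 ⇒ A = (8/117)/(1/585) = 40.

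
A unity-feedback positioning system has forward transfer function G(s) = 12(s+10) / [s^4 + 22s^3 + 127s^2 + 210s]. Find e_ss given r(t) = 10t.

Lowest-order denominator term is 210s, so the open loop has 1 pole at the origin → type 1 system.
K_v = lim_{s→0} s·G(s) = 12·10 / 210 = 4/7.
e_ss = 10/K_v = 10/(4/7) = 17.5.

17.5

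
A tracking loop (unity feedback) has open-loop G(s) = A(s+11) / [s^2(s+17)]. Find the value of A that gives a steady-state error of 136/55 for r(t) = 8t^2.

10

The open loop has two poles at the origin → type 2 system.
K_a = lim_{s→0} s^2·G(s) = A·11 / (17) = (11/17)·A.
e_ss = 16/K_a = 136/55 ⇒ K_a = 110/17 ⇒ A = (110/17)/(11/17) = 10.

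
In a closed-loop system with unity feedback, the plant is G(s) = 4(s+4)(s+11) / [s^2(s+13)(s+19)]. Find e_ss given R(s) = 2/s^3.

247/88

Two free integrators in G(s): this is a type 2 system.
K_a = lim_{s→0} s^2·G(s) = 4·4·11 / (13·19) = 176/247.
r(t) = t^2 gives R(s) = 2/s^3.
e_ss = 2/K_a = 2/(176/247) = 247/88.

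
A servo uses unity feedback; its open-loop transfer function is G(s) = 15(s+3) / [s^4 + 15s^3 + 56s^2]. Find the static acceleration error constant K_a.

45/56

The denominator has no term below 56s^2 — 2 poles at s=0, type 2.
K_a = lim_{s→0} s^2·G(s) = 15·3 / 56 = 45/56.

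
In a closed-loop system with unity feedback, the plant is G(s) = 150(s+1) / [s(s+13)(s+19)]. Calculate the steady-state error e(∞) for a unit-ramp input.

247/150

G(s) has one factor of s in the denominator, so the system is type 1.
K_v = lim_{s→0} s·G(s) = 150·1 / (13·19) = 150/247.
e_ss = 1/K_v = 1/(150/247) = 247/150.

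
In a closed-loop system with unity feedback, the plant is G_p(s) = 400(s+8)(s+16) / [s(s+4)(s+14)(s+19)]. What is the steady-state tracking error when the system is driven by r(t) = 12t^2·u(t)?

infinity

G_p(s) has one factor of s in the denominator, so the system is type 1.
For a type-1 system K_a = 0, so e_ss to a parabolic input is unbounded.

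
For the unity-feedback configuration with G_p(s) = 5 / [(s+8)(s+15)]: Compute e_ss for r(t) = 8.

7.68

No free integrators in G_p(s): this is a type 0 system.
K_p = lim_{s→0} G_p(s) = 5 / (8·15) = 1/24.
e_ss = 8/(1 + K_p) = 8/(25/24) = 7.68.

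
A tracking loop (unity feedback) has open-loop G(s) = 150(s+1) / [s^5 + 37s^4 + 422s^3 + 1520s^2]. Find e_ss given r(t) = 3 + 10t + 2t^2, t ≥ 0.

Lowest-order denominator term is 1520s^2, so the open loop has 2 poles at the origin → type 2 system. Taking each input component in turn:
  • 3: tracked with zero error.
  • 10t: tracked with zero error.
  • 2t^2: e_ss = 4/K_a with K_a=15/152 → 608/15.
Total e_ss = 608/15.

608/15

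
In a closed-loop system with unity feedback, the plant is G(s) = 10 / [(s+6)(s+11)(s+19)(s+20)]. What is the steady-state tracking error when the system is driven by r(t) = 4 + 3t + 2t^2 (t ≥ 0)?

G(s) has no factors of s in the denominator, so the system is type 0. Taking each input component in turn:
  • 4: e_ss = 4/(1+K_p) with K_p=1/2508 → 10032/2509.
  • 3t: a type-0 system cannot track it, e_ss → ∞.
  • 2t^2: a type-0 system cannot track it, e_ss → ∞.
The unbounded component dominates.

infinity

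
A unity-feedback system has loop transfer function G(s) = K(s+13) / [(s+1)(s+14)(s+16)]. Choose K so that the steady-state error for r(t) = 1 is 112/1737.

250

System type = 0 (no poles at s=0).
K_p = lim_{s→0} G(s) = K·13 / (1·14·16) = (13/224)·K.
e_ss = 1/(1 + K_p) = 112/1737 ⇒ 1 + (13/224)·K = 1737/112 ⇒ K = 250.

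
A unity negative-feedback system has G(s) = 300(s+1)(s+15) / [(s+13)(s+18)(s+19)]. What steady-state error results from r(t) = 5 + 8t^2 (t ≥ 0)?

System type = 0 (no poles at s=0). Taking each input component in turn:
  • 5: e_ss = 5/(1+K_p) with K_p=250/247 → 1235/497.
  • 8t^2: a type-0 system cannot track it, e_ss → ∞.
The unbounded component dominates.

infinity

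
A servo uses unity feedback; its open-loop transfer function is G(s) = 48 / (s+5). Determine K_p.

System type = 0 (no poles at s=0).
K_p = lim_{s→0} G(s) = 48 / (5) = 9.6.

9.6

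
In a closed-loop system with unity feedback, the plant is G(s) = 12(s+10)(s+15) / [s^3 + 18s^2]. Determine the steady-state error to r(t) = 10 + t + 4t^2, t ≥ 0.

0.08

Lowest-order denominator term is 18s^2, so the open loop has 2 poles at the origin → type 2 system. Treating each term separately:
  • 10: tracked with zero error.
  • t: tracked with zero error.
  • 4t^2: e_ss = 8/K_a with K_a=100 → 0.08.
Total e_ss = 0.08.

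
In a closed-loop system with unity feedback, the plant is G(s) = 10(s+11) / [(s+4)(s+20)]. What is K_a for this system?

0

The open loop has no poles at the origin → type 0 system.
K_a = lim_{s→0} s^2·G(s) = 0 (the extra factor of s kills the finite limit).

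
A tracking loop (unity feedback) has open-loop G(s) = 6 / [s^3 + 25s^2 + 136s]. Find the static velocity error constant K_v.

Factoring s from the denominator leaves a polynomial with constant term 136, so the system is type 1.
K_v = lim_{s→0} s·G(s) = 6 / 136 = 3/68.

3/68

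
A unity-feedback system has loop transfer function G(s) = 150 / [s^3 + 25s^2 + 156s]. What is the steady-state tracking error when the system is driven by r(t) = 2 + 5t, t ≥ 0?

The denominator has no term below 156s — 1 pole at s=0, type 1. Treating each term separately:
  • 2: tracked with zero error.
  • 5t: e_ss = 5/K_v with K_v=25/26 → 5.2.
Total e_ss = 5.2.

5.2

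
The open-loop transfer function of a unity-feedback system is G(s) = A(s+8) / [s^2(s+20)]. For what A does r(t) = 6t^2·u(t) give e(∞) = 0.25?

120

G(s) has two factors of s in the denominator, so the system is type 2.
K_a = lim_{s→0} s^2·G(s) = A·8 / (20) = 0.4·A.
e_ss = 12/K_a = 0.25 ⇒ K_a = 48 ⇒ A = 48/0.4 = 120.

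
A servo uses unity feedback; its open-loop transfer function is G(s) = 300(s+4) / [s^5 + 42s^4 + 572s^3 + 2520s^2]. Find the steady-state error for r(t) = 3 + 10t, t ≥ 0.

0

Lowest-order denominator term is 2520s^2, so the open loop has 2 poles at the origin → type 2 system. By superposition:
  • 3: tracked with zero error.
  • 10t: tracked with zero error.
Total e_ss = 0.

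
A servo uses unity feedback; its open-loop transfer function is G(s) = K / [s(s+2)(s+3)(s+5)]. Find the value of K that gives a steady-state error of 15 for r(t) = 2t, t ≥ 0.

4

System type = 1 (one pole at s=0).
K_v = lim_{s→0} s·G(s) = K / (2·3·5) = (1/30)·K.
e_ss = 2/K_v = 15 ⇒ K_v = 2/15 ⇒ K = (2/15)/(1/30) = 4.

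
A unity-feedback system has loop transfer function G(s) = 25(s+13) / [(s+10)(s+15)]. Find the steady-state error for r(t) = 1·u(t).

The open loop has no poles at the origin → type 0 system.
K_p = lim_{s→0} G(s) = 25·13 / (10·15) = 13/6.
e_ss = 1/(1 + K_p) = 1/(19/6) = 6/19.

6/19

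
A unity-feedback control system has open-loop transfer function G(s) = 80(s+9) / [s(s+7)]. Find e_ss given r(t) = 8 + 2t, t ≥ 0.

The open loop has one pole at the origin → type 1 system. By superposition:
  • 8: tracked with zero error.
  • 2t: e_ss = 2/K_v with K_v=720/7 → 7/360.
Total e_ss = 7/360.

7/360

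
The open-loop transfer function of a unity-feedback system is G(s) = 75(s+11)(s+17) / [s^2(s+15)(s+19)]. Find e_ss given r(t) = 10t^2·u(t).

76/187

The open loop has two poles at the origin → type 2 system.
K_a = lim_{s→0} s^2·G(s) = 75·11·17 / (15·19) = 935/19.
r(t) = 10t^2 gives R(s) = 20/s^3.
e_ss = 20/K_a = 20/(935/19) = 76/187.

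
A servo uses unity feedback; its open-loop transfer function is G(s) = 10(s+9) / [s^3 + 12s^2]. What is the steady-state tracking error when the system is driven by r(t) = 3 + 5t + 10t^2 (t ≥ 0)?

Factoring s^2 from the denominator leaves a polynomial with constant term 12, so the system is type 2. Treating each term separately:
  • 3: tracked with zero error.
  • 5t: tracked with zero error.
  • 10t^2: e_ss = 20/K_a with K_a=7.5 → 8/3.
Total e_ss = 8/3.

8/3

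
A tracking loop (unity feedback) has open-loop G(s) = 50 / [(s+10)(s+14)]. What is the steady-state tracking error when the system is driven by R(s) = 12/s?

G(s) has no factors of s in the denominator, so the system is type 0.
K_p = lim_{s→0} G(s) = 50 / (10·14) = 5/14.
e_ss = 12/(1 + K_p) = 12/(19/14) = 168/19.

168/19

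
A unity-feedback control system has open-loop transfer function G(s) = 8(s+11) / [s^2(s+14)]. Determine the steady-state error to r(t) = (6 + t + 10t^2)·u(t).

35/11

System type = 2 (two poles at s=0). By superposition:
  • 6: tracked with zero error.
  • t: tracked with zero error.
  • 10t^2: e_ss = 20/K_a with K_a=44/7 → 35/11.
Total e_ss = 35/11.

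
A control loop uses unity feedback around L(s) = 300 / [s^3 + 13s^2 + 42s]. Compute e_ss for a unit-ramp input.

The denominator has no term below 42s — 1 pole at s=0, type 1.
K_v = lim_{s→0} s·L(s) = 300 / 42 = 50/7.
e_ss = 1/K_v = 1/(50/7) = 0.14.

0.14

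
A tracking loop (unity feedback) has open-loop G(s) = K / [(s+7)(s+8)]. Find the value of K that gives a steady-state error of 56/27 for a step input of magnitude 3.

G(s) has no factors of s in the denominator, so the system is type 0.
K_p = lim_{s→0} G(s) = K / (7·8) = (1/56)·K.
e_ss = 3/(1 + K_p) = 56/27 ⇒ 1 + (1/56)·K = 81/56 ⇒ K = 25.

25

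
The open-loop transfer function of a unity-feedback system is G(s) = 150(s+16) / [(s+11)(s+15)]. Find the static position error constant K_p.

No free integrators in G(s): this is a type 0 system.
K_p = lim_{s→0} G(s) = 150·16 / (11·15) = 160/11.

160/11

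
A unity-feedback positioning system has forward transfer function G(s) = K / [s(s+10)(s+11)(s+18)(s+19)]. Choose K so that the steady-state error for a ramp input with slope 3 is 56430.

System type = 1 (one pole at s=0).
K_v = lim_{s→0} s·G(s) = K / (10·11·18·19) = (1/37620)·K.
e_ss = 3/K_v = 56430 ⇒ K_v = 1/18810 ⇒ K = (1/18810)/(1/37620) = 2.

2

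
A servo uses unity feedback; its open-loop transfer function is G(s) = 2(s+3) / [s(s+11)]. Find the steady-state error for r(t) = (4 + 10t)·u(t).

One free integrator in G(s): this is a type 1 system. Taking each input component in turn:
  • 4: tracked with zero error.
  • 10t: e_ss = 10/K_v with K_v=6/11 → 55/3.
Total e_ss = 55/3.

55/3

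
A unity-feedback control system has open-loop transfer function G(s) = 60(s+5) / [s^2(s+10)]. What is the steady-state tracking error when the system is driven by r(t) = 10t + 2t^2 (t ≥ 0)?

2/15

G(s) has two factors of s in the denominator, so the system is type 2. Taking each input component in turn:
  • 10t: tracked with zero error.
  • 2t^2: e_ss = 4/K_a with K_a=30 → 2/15.
Total e_ss = 2/15.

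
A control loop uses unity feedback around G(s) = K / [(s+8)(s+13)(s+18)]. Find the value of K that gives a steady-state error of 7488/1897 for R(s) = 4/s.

25

The open loop has no poles at the origin → type 0 system.
K_p = lim_{s→0} G(s) = K / (8·13·18) = (1/1872)·K.
e_ss = 4/(1 + K_p) = 7488/1897 ⇒ 1 + (1/1872)·K = 1897/1872 ⇒ K = 25.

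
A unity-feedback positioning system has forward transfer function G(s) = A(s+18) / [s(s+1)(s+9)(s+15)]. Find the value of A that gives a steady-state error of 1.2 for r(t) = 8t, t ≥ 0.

50

The open loop has one pole at the origin → type 1 system.
K_v = lim_{s→0} s·G(s) = A·18 / (1·9·15) = (2/15)·A.
e_ss = 8/K_v = 1.2 ⇒ K_v = 20/3 ⇒ A = (20/3)/(2/15) = 50.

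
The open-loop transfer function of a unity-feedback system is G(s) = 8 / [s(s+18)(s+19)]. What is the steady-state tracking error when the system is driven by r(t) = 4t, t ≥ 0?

171

System type = 1 (one pole at s=0).
K_v = lim_{s→0} s·G(s) = 8 / (18·19) = 4/171.
e_ss = 4/K_v = 4/(4/171) = 171.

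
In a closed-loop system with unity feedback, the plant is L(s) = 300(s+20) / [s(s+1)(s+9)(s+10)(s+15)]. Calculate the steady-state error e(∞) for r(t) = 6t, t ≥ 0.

1.35

System type = 1 (one pole at s=0).
K_v = lim_{s→0} s·L(s) = 300·20 / (1·9·10·15) = 40/9.
e_ss = 6/K_v = 6/(40/9) = 1.35.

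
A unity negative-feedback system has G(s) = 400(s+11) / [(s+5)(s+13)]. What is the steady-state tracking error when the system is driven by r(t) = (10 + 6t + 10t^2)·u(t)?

System type = 0 (no poles at s=0). Taking each input component in turn:
  • 10: e_ss = 10/(1+K_p) with K_p=880/13 → 130/893.
  • 6t: a type-0 system cannot track it, e_ss → ∞.
  • 10t^2: a type-0 system cannot track it, e_ss → ∞.
The unbounded component dominates.

infinity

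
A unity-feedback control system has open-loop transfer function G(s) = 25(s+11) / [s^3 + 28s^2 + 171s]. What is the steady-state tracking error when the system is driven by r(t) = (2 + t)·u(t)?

171/275

Factoring s from the denominator leaves a polynomial with constant term 171, so the system is type 1. By superposition:
  • 2: tracked with zero error.
  • t: e_ss = 1/K_v with K_v=275/171 → 171/275.
Total e_ss = 171/275.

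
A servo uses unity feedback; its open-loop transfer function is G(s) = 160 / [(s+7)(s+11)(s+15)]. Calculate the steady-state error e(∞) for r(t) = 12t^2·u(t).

infinity

G(s) has no factors of s in the denominator, so the system is type 0.
For a type-0 system K_a = 0, so e_ss to a parabolic input is unbounded.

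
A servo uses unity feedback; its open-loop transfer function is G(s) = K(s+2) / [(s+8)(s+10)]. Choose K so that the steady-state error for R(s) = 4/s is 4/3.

The open loop has no poles at the origin → type 0 system.
K_p = lim_{s→0} G(s) = K·2 / (8·10) = 0.025·K.
e_ss = 4/(1 + K_p) = 4/3 ⇒ 1 + 0.025·K = 3 ⇒ K = 80.

80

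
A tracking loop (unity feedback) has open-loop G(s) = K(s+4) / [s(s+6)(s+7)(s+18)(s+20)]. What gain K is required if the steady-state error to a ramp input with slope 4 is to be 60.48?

G(s) has one factor of s in the denominator, so the system is type 1.
K_v = lim_{s→0} s·G(s) = K·4 / (6·7·18·20) = (1/3780)·K.
e_ss = 4/K_v = 60.48 ⇒ K_v = 25/378 ⇒ K = (25/378)/(1/3780) = 250.

250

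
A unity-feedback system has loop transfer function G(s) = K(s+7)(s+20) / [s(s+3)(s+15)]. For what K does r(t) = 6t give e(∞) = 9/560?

G(s) has one factor of s in the denominator, so the system is type 1.
K_v = lim_{s→0} s·G(s) = K·7·20 / (3·15) = (28/9)·K.
e_ss = 6/K_v = 9/560 ⇒ K_v = 1120/3 ⇒ K = (1120/3)/(28/9) = 120.

120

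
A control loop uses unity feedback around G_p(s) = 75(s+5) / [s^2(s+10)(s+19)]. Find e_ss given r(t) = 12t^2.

Two free integrators in G_p(s): this is a type 2 system.
K_a = lim_{s→0} s^2·G_p(s) = 75·5 / (10·19) = 75/38.
r(t) = 12t^2 gives R(s) = 24/s^3.
e_ss = 24/K_a = 24/(75/38) = 12.16.

12.16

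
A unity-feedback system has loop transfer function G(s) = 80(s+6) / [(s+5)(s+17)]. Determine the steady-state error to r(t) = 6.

102/113

No free integrators in G(s): this is a type 0 system.
K_p = lim_{s→0} G(s) = 80·6 / (5·17) = 96/17.
e_ss = 6/(1 + K_p) = 6/(113/17) = 102/113.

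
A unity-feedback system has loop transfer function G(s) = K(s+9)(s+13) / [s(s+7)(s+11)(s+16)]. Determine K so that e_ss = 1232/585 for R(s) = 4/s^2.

20

One free integrator in G(s): this is a type 1 system.
K_v = lim_{s→0} s·G(s) = K·9·13 / (7·11·16) = (117/1232)·K.
e_ss = 4/K_v = 1232/585 ⇒ K_v = 585/308 ⇒ K = (585/308)/(117/1232) = 20.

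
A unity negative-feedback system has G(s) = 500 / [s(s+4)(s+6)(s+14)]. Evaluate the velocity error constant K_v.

The open loop has one pole at the origin → type 1 system.
K_v = lim_{s→0} s·G(s) = 500 / (4·6·14) = 125/84.

125/84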